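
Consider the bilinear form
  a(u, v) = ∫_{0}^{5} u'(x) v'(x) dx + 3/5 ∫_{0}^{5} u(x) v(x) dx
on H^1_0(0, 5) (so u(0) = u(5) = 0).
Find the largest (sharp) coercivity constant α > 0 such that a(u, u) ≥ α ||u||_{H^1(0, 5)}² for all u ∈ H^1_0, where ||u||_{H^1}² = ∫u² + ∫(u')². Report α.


α = (π^2 + 15)/(π^2 + 25)

Coercivity of a(·,·) on H^1_0(0, 5) means a(u, u) ≥ α ||u||_{H^1}² for every u ∈ H^1_0.
The interval has length L = 5, and Poincaré/coercivity depend only on L. Here a(u, u) = ∫(u')² + (3/5)·∫u².
Here 0 < c = 3/5 < 1. The condition a(u,u) ≥ α||u||_{H^1}² reads (1−α)∫(u')² ≥ (α−c)∫u². Any admissible α is ≤ 1 (rapidly oscillating u have ∫u²/∫(u')² → 0), and α = 1 would force 0 ≥ (1−c)∫u², impossible since c < 1; so 1−α > 0. By the sharp Poincaré inequality on H^1_0 of an interval of length L, ∫(u')² ≥ (π/L)²∫u² with equality for the first sine mode sin(π(x−x₀)/L) (x₀ the left endpoint), so the inequality holds for all u iff (1−α)(π/L)² ≥ α − c, i.e. α ≤ ((π/L)² + c)/((π/L)² + 1) = (1 + c(L/π)²)/(1 + (L/π)²). With (π/L)² = π^2/25 and c = 3/5, the largest admissible constant is α = ((π/L)² + c)/((π/L)² + 1).
Simplifying, α = (π^2 + 15)/(π^2 + 25).


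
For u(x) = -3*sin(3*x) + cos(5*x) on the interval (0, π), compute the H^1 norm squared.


||u||_{H^1(0,π)}^2 = 58*π

u'(x) = -5*sin(5*x) - 9*cos(3*x).
Expand u² and (u')² and integrate term by term on (0, π), using: for integers n ≥ 1, ∫_0^π sin²(nx) dx = ∫_0^π cos²(nx) dx = π/2; for n ≠ n', ∫_0^π sin(nx)sin(n'x) dx = ∫_0^π cos(nx)cos(n'x) dx = 0; and by product-to-sum, ∫_0^π sin(nx)cos(n'x) dx = ½∫_0^π [sin((n+n')x) + sin((n−n')x)] dx, which is 0 when n+n' is even and 2n/(n²−n'²) when n+n' is odd (it need not vanish on (0, π)).
  u² squared terms: (-3)²·∫sin(3x)² dx = 9·π/2 = 9*π/2;  (1)²·∫cos(5x)² dx = 1·π/2 = π/2.
  u² cross terms: 2·(-3)·(1)·∫sin(3x)·cos(5x) dx = -6·(0) = 0.
  So ∫_0^π u² dx = 9*π/2 + π/2 + 0 = 5*π.
  (u')² squared terms: (-9)²·∫cos(3x)² dx = 81·π/2 = 81*π/2;  (-5)²·∫sin(5x)² dx = 25·π/2 = 25*π/2.
  (u')² cross terms: 2·(-9)·(-5)·∫cos(3x)·sin(5x) dx = 90·(0) = 0.
  So ∫_0^π (u')² dx = 81*π/2 + 25*π/2 + 0 = 53*π.
||u||_{H^1}^2 = (5*π) + (53*π) = 58*π.


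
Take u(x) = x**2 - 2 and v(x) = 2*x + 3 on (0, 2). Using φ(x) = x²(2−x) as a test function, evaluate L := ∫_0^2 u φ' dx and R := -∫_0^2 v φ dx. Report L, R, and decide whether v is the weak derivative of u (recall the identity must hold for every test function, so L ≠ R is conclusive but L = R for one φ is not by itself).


LHS = -16/5, RHS = -36/5. No, v is not the weak derivative of u.

u(x) = x**2 - 2, classical derivative u'(x) = 2*x.
φ(x) = x²(2−x), so φ'(x) = x*(4 - 3*x).
Note φ(0) = φ(2) = 0, so the boundary term u·φ vanishes.
LHS = ∫_0^2 u(x) φ'(x) dx = ∫_0^2 (-3*x^4 + 4*x^3 + 6*x^2 - 8*x) dx. Term by term:
  ∫_0^2 -3*x^4 dx = -96/5;  ∫_0^2 4*x^3 dx = 16;  ∫_0^2 6*x^2 dx = 16;
  ∫_0^2 -8*x dx = -16.
Sum: -96/5 + 16 + 16 − 16 = -16/5.
So LHS = -16/5.
∫_0^2 v(x) φ(x) dx = ∫_0^2 (-2*x^4 + x^3 + 6*x^2) dx. Term by term:
  ∫_0^2 -2*x^4 dx = -64/5;  ∫_0^2 x^3 dx = 4;  ∫_0^2 6*x^2 dx = 16.
Sum: -64/5 + 4 + 16 = 36/5.
So RHS = -∫_0^2 v(x) φ(x) dx = -36/5.
LHS − RHS = 4 ≠ 0, so the identity fails.
(For a valid weak derivative the identity must hold for EVERY test function, in particular this one. The failure shows v is NOT the weak derivative of u.)
Correct weak derivative would be u'(x) = 2*x.


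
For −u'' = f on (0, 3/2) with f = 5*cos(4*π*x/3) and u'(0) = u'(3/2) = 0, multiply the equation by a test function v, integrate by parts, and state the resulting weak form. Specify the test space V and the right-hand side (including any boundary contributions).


V = H^1(0, 3/2) (no boundary constraint on v; u is determined up to an additive constant); weak form: ∫_0^3/2 u'v' dx = ∫_0^3/2 (5*cos(4*π*x/3)) v dx for all v ∈ V.

Multiply both sides by a test function v and integrate from 0 to 3/2:
  ∫_0^3/2 −u''(x) v(x) dx = ∫_0^3/2 f(x) v(x) dx.
Integrate the LHS by parts once:
  ∫_0^3/2 −u'' v dx = −[u'(x) v(x)]_0^3/2 + ∫_0^3/2 u'(x) v'(x) dx.
Thus ∫_0^3/2 u'(x) v'(x) dx = ∫_0^3/2 f(x) v(x) dx + [u'(x) v(x)]_0^3/2.
Choose V so that boundary terms are either known or forced to vanish.
u has homogeneous Neumann: u'(0) = u'(3/2) = 0. So [u' v]_0^3/2 = 0·v(3/2) − 0·v(0) = 0 for any v; take V = H^1(0, 3/2).
Weak formulation: find u (satisfying any essential BC) such that ∫_0^3/2 u'(x) v'(x) dx = ∫_0^3/2 f v dx for all v ∈ V (homogeneous Neumann, so boundary terms vanish).
Substituting f(x) = 5*cos(4*π*x/3), the right-hand side is ∫_0^3/2 (5*cos(4*π*x/3)) v dx.
Compatibility check (pure Neumann): taking v ≡ 1 ∈ V gives 0 = ∫_0^3/2 f dx + (0) − (0), i.e. ∫_0^3/2 f dx must equal u'(0) − u'(3/2) = 0. Indeed ∫_0^3/2 (5*cos(4*π*x/3)) dx = 0, so the data are compatible. The solution is then unique only up to an additive constant (fix it e.g. by requiring ∫_0^3/2 u dx = 0).


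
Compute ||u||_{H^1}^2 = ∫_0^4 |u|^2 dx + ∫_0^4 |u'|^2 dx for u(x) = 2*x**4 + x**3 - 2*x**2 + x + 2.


||u||_{H^1}^2 = 96659708/315

The H^1 norm (squared) on an interval (0, L) is
  ||u||_{H^1}^2 = ∫_0^L u(x)^2 dx + ∫_0^L u'(x)^2 dx.
Compute u'(x) = 8*x**3 + 3*x**2 - 4*x + 1.
Then u(x)^2 = 4*x**8 + 4*x**7 - 7*x**6 + 14*x**4 - 7*x**2 + 4*x + 4 and u'(x)^2 = 64*x**6 + 48*x**5 - 55*x**4 - 8*x**3 + 22*x**2 - 8*x + 1.
Integrate each monomial from 0 to 4 using ∫_0^4 c·x^n dx = c·4^(n+1)/(n+1):
  ∫_0^4 u(x)^2 dx = ∫_0^4 (4*x^8 + 4*x^7 - 7*x^6 + 14*x^4 - 7*x^2 + 4*x + 4) dx. Term by term:
    ∫_0^4 4*x^8 dx = 1048576/9;  ∫_0^4 4*x^7 dx = 32768;  ∫_0^4 -7*x^6 dx = -16384;
    ∫_0^4 14*x^4 dx = 14336/5;  ∫_0^4 -7*x^2 dx = -448/3;  ∫_0^4 4*x dx = 32;
    ∫_0^4 4 dx = 16.
  Sum: 1048576/9 + 32768 − 16384 + 14336/5 − 448/3 + 32 + 16 = 6104624/45.
  ∫_0^4 u'(x)^2 dx = ∫_0^4 (64*x^6 + 48*x^5 - 55*x^4 - 8*x^3 + 22*x^2 - 8*x + 1) dx. Term by term:
    ∫_0^4 64*x^6 dx = 1048576/7;  ∫_0^4 48*x^5 dx = 32768;  ∫_0^4 -55*x^4 dx = -11264;
    ∫_0^4 -8*x^3 dx = -512;  ∫_0^4 22*x^2 dx = 1408/3;  ∫_0^4 -8*x dx = -64;
    ∫_0^4 1 dx = 4.
  Sum: 1048576/7 + 32768 − 11264 − 512 + 1408/3 − 64 + 4 = 3595156/21.
Adding: ||u||_{H^1}^2 = 6104624/45 + 3595156/21 = 96659708/315.


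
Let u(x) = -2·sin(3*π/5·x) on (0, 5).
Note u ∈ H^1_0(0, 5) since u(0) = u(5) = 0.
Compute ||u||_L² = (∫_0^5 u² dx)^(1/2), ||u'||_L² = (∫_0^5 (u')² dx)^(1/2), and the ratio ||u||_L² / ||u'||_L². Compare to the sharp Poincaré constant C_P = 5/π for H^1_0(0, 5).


||u||_L² / ||u'||_L² = 5/(3*π) < C_P = 5/π.

u(x) = -2·sin(3*π/5·x), so u'(x) = -6*π*cos(3*π*x/5)/5.
Writing u(x) = A·sin(kπx/L) with A = -2 and k = 3, use ∫_0^L sin²(kπx/L) dx = L/2 and ∫_0^L cos²(kπx/L) dx = L/2.
u² = 4·sin²(3*π/5·x) and (u')² = 36*π^2/25·cos²(3*π/5·x), and each of sin², cos² integrates to L/2 = 5/2 over (0, 5).
∫_0^5 u² dx = 10, so ||u||_L² = sqrt(10).
∫_0^5 (u')² dx = 18*π^2/5, so ||u'||_L² = 3*sqrt(10)*π/5.
Ratio ||u||_L² / ||u'||_L² = 5/(3*π).
Sharp Poincaré constant on H^1_0(0, 5) is C_P = L/π = 5/π, achieved by sin(π/5·x).
This is the k = 3 harmonic; the ratio L/(kπ) is strictly less than C_P = L/π, consistent with the sharp inequality ||u||_L² ≤ C_P ||u'||_L².


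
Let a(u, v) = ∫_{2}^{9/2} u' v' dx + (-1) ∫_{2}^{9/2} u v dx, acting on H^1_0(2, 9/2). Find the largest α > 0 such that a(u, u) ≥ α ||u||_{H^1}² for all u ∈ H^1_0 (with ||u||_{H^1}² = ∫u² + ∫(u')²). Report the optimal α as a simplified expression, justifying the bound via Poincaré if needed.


α = (-25 + 4*π^2)/(25 + 4*π^2)

Coercivity of a(·,·) on H^1_0(2, 9/2) means a(u, u) ≥ α ||u||_{H^1}² for every u ∈ H^1_0.
The interval has length L = 5/2, and Poincaré/coercivity depend only on L. Here a(u, u) = ∫(u')² + (-1)·∫u².
Here c = -1 < 0 with |c| < (π/L)² = 4*π^2/25, so coercivity still holds. The condition a(u,u) ≥ α||u||_{H^1}² reads (1−α)∫(u')² ≥ (α−c)∫u². Any admissible α is ≤ 1 (rapidly oscillating u have ∫u²/∫(u')² → 0), and α = 1 would force 0 ≥ (1−c)∫u², impossible since c < 1; so 1−α > 0. By the sharp Poincaré inequality on H^1_0 of an interval of length L, ∫(u')² ≥ (π/L)²∫u² with equality for the first sine mode sin(π(x−x₀)/L) (x₀ the left endpoint), so the inequality holds for all u iff (1−α)(π/L)² ≥ α − c, i.e. α ≤ ((π/L)² + c)/((π/L)² + 1) = (1 + c(L/π)²)/(1 + (L/π)²). (Direct route, valid since c ≤ 0: Poincaré gives c∫u² ≥ c(L/π)²∫(u')², so a(u,u) ≥ (1 + c(L/π)²)∫(u')², while ||u||_{H^1}² ≤ (1 + (L/π)²)∫(u')²; dividing yields the same α.) With (π/L)² = 4*π^2/25 and c = -1, the largest admissible constant is α = ((π/L)² + c)/((π/L)² + 1).
Simplifying, α = (-25 + 4*π^2)/(25 + 4*π^2).


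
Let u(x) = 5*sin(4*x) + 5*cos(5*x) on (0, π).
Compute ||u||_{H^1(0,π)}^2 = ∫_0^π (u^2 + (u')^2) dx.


||u||_{H^1(0,π)}^2 = -10400/9 + 1075*π/2

u'(x) = -25*sin(5*x) + 20*cos(4*x).
Expand u² and (u')² and integrate term by term on (0, π), using: for integers n ≥ 1, ∫_0^π sin²(nx) dx = ∫_0^π cos²(nx) dx = π/2; for n ≠ n', ∫_0^π sin(nx)sin(n'x) dx = ∫_0^π cos(nx)cos(n'x) dx = 0; and by product-to-sum, ∫_0^π sin(nx)cos(n'x) dx = ½∫_0^π [sin((n+n')x) + sin((n−n')x)] dx, which is 0 when n+n' is even and 2n/(n²−n'²) when n+n' is odd (it need not vanish on (0, π)).
  u² squared terms: (5)²·∫cos(5x)² dx = 25·π/2 = 25*π/2;  (5)²·∫sin(4x)² dx = 25·π/2 = 25*π/2.
  u² cross terms: 2·(5)·(5)·∫cos(5x)·sin(4x) dx = 50·(-8/9) = -400/9.
  So ∫_0^π u² dx = 25*π/2 + 25*π/2 − 400/9 = -400/9 + 25*π.
  (u')² squared terms: (-25)²·∫sin(5x)² dx = 625·π/2 = 625*π/2;  (20)²·∫cos(4x)² dx = 400·π/2 = 200*π.
  (u')² cross terms: 2·(-25)·(20)·∫sin(5x)·cos(4x) dx = -1000·(10/9) = -10000/9.
  So ∫_0^π (u')² dx = 625*π/2 + 200*π − 10000/9 = -10000/9 + 1025*π/2.
||u||_{H^1}^2 = (-400/9 + 25*π) + (-10000/9 + 1025*π/2) = -10400/9 + 1075*π/2.


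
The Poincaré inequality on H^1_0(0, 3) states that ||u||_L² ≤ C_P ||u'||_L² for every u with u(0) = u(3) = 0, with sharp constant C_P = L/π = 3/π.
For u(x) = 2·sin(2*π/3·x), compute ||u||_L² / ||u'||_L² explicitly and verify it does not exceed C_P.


||u||_L² / ||u'||_L² = 3/(2*π) < C_P = 3/π.

u(x) = 2·sin(2*π/3·x), so u'(x) = 4*π*cos(2*π*x/3)/3.
Writing u(x) = A·sin(kπx/L) with A = 2 and k = 2, use ∫_0^L sin²(kπx/L) dx = L/2 and ∫_0^L cos²(kπx/L) dx = L/2.
u² = 4·sin²(2*π/3·x) and (u')² = 16*π^2/9·cos²(2*π/3·x), and each of sin², cos² integrates to L/2 = 3/2 over (0, 3).
∫_0^3 u² dx = 6, so ||u||_L² = sqrt(6).
∫_0^3 (u')² dx = 8*π^2/3, so ||u'||_L² = 2*sqrt(6)*π/3.
Ratio ||u||_L² / ||u'||_L² = 3/(2*π).
Sharp Poincaré constant on H^1_0(0, 3) is C_P = L/π = 3/π, achieved by sin(π/3·x).
This is the k = 2 harmonic; the ratio L/(kπ) is strictly less than C_P = L/π, consistent with the sharp inequality ||u||_L² ≤ C_P ||u'||_L².


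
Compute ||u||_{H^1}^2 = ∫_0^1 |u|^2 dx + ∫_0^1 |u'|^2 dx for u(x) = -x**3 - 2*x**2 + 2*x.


||u||_{H^1}^2 = 554/105

The H^1 norm (squared) on an interval (0, L) is
  ||u||_{H^1}^2 = ∫_0^L u(x)^2 dx + ∫_0^L u'(x)^2 dx.
Compute u'(x) = -3*x**2 - 4*x + 2.
Then u(x)^2 = x**6 + 4*x**5 - 8*x**3 + 4*x**2 and u'(x)^2 = 9*x**4 + 24*x**3 + 4*x**2 - 16*x + 4.
Integrate each monomial from 0 to 1 using ∫_0^1 c·x^n dx = c·1^(n+1)/(n+1):
  ∫_0^1 u(x)^2 dx = ∫_0^1 (x^6 + 4*x^5 - 8*x^3 + 4*x^2) dx. Term by term:
    ∫_0^1 x^6 dx = 1/7;  ∫_0^1 4*x^5 dx = 2/3;  ∫_0^1 -8*x^3 dx = -2;
    ∫_0^1 4*x^2 dx = 4/3.
  Sum: 1/7 + 2/3 − 2 + 4/3 = 1/7.
  ∫_0^1 u'(x)^2 dx = ∫_0^1 (9*x^4 + 24*x^3 + 4*x^2 - 16*x + 4) dx. Term by term:
    ∫_0^1 9*x^4 dx = 9/5;  ∫_0^1 24*x^3 dx = 6;  ∫_0^1 4*x^2 dx = 4/3;
    ∫_0^1 -16*x dx = -8;  ∫_0^1 4 dx = 4.
  Sum: 9/5 + 6 + 4/3 − 8 + 4 = 77/15.
Adding: ||u||_{H^1}^2 = 1/7 + 77/15 = 554/105.


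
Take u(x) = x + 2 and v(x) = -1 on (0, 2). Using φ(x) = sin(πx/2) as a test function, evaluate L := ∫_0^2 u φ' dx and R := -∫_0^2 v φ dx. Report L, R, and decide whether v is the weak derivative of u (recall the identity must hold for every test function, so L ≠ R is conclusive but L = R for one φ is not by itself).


LHS = -4/π, RHS = 4/π. No, v is not the weak derivative of u.

u(x) = x + 2, classical derivative u'(x) = 1.
φ(x) = sin(πx/2), so φ'(x) = π*cos(π*x/2)/2.
Note φ(0) = φ(2) = 0, so the boundary term u·φ vanishes.
LHS = ∫_0^2 u(x) φ'(x) dx = ∫_0^2 (π*x*cos(π*x/2)/2 + π*cos(π*x/2)) dx. Term by term:
  ∫_0^2 π*cos(π*x/2) dx = 0;  ∫_0^2 π*x*cos(π*x/2)/2 dx = -4/π.
Sum: 0 − 4/π = -4/π.
So LHS = -4/π.
∫_0^2 v(x) φ(x) dx = ∫_0^2 (-sin(π*x/2)) dx. Term by term:
  ∫_0^2 -sin(π*x/2) dx = -4/π.
So RHS = -∫_0^2 v(x) φ(x) dx = 4/π.
LHS − RHS = -8/π ≠ 0, so the identity fails.
(For a valid weak derivative the identity must hold for EVERY test function, in particular this one. The failure shows v is NOT the weak derivative of u.)
Correct weak derivative would be u'(x) = 1.


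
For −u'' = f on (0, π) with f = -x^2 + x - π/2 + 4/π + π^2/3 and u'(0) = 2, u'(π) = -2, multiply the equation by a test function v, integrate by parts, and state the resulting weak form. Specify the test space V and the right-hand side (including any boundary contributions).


V = H^1(0, π) (v unrestricted at boundary; u is determined up to an additive constant); weak form: ∫_0^π u'v' dx = ∫_0^π (-x^2 + x - π/2 + 4/π + π^2/3) v dx − 2·v(π) − 2·v(0) for all v ∈ V.

Multiply both sides by a test function v and integrate from 0 to π:
  ∫_0^π −u''(x) v(x) dx = ∫_0^π f(x) v(x) dx.
Integrate the LHS by parts once:
  ∫_0^π −u'' v dx = −[u'(x) v(x)]_0^π + ∫_0^π u'(x) v'(x) dx.
Thus ∫_0^π u'(x) v'(x) dx = ∫_0^π f(x) v(x) dx + [u'(x) v(x)]_0^π.
Choose V so that boundary terms are either known or forced to vanish.
u has inhomogeneous Neumann u'(0) = 2, u'(π) = -2. [u' v]_0^π = (-2)·v(π) − (2)·v(0) = − 2·v(π) − 2·v(0). Take V = H^1(0, π); boundary term becomes part of RHS.
Weak formulation: find u (satisfying any essential BC) such that ∫_0^π u'(x) v'(x) dx = ∫_0^π f v dx − 2·v(π) − 2·v(0) for all v ∈ V (Neumann data are natural BCs: they enter the RHS as boundary terms).
Substituting f(x) = -x^2 + x - π/2 + 4/π + π^2/3, the right-hand side is ∫_0^π (-x^2 + x - π/2 + 4/π + π^2/3) v dx − 2·v(π) − 2·v(0).
Compatibility check (pure Neumann): taking v ≡ 1 ∈ V gives 0 = ∫_0^π f dx + (-2) − (2), i.e. ∫_0^π f dx must equal u'(0) − u'(π) = 4. Indeed ∫_0^π (-x^2 + x - π/2 + 4/π + π^2/3) dx = 4, so the data are compatible. The solution is then unique only up to an additive constant (fix it e.g. by requiring ∫_0^π u dx = 0).


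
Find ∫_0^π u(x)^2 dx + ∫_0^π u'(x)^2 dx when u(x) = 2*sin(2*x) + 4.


||u||_{H^1(0,π)}^2 = 26*π

u'(x) = 4*cos(2*x).
Expand u² and (u')² and integrate term by term on (0, π), using: for integers n ≥ 1, ∫_0^π sin²(nx) dx = ∫_0^π cos²(nx) dx = π/2; for n ≠ n', ∫_0^π sin(nx)sin(n'x) dx = ∫_0^π cos(nx)cos(n'x) dx = 0; and by product-to-sum, ∫_0^π sin(nx)cos(n'x) dx = ½∫_0^π [sin((n+n')x) + sin((n−n')x)] dx, which is 0 when n+n' is even and 2n/(n²−n'²) when n+n' is odd (it need not vanish on (0, π)). For the constant mode: ∫_0^π 1 dx = π, ∫_0^π cos(nx) dx = 0, ∫_0^π sin(nx) dx = (1−(−1)^n)/n.
  u² squared terms: (4)²·∫1 dx = 16·π = 16*π;  (2)²·∫sin(2x)² dx = 4·π/2 = 2*π.
  u² cross terms: 2·(4)·(2)·∫1·sin(2x) dx = 16·(0) = 0.
  So ∫_0^π u² dx = 16*π + 2*π + 0 = 18*π.
  (u')² squared terms: (4)²·∫cos(2x)² dx = 16·π/2 = 8*π.
  So ∫_0^π (u')² dx = 8*π.
||u||_{H^1}^2 = (18*π) + (8*π) = 26*π.


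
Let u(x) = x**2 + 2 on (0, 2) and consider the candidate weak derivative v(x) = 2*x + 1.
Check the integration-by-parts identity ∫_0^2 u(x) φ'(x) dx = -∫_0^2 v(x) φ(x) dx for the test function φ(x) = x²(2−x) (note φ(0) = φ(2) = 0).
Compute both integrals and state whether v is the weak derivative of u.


LHS = -16/5, RHS = -68/15. No, v is not the weak derivative of u.

u(x) = x**2 + 2, classical derivative u'(x) = 2*x.
φ(x) = x²(2−x), so φ'(x) = x*(4 - 3*x).
Note φ(0) = φ(2) = 0, so the boundary term u·φ vanishes.
LHS = ∫_0^2 u(x) φ'(x) dx = ∫_0^2 (-3*x^4 + 4*x^3 - 6*x^2 + 8*x) dx. Term by term:
  ∫_0^2 -3*x^4 dx = -96/5;  ∫_0^2 4*x^3 dx = 16;  ∫_0^2 -6*x^2 dx = -16;
  ∫_0^2 8*x dx = 16.
Sum: -96/5 + 16 − 16 + 16 = -16/5.
So LHS = -16/5.
∫_0^2 v(x) φ(x) dx = ∫_0^2 (-2*x^4 + 3*x^3 + 2*x^2) dx. Term by term:
  ∫_0^2 -2*x^4 dx = -64/5;  ∫_0^2 3*x^3 dx = 12;  ∫_0^2 2*x^2 dx = 16/3.
Sum: -64/5 + 12 + 16/3 = 68/15.
So RHS = -∫_0^2 v(x) φ(x) dx = -68/15.
LHS − RHS = 4/3 ≠ 0, so the identity fails.
(For a valid weak derivative the identity must hold for EVERY test function, in particular this one. The failure shows v is NOT the weak derivative of u.)
Correct weak derivative would be u'(x) = 2*x.


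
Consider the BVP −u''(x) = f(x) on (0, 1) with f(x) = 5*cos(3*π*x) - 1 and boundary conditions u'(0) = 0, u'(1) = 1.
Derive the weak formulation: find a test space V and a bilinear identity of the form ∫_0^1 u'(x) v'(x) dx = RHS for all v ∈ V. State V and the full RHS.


V = H^1(0, 1) (v unrestricted at boundary; u is determined up to an additive constant); weak form: ∫_0^1 u'v' dx = ∫_0^1 (5*cos(3*π*x) - 1) v dx + v(1) for all v ∈ V.

Multiply both sides by a test function v and integrate from 0 to 1:
  ∫_0^1 −u''(x) v(x) dx = ∫_0^1 f(x) v(x) dx.
Integrate the LHS by parts once:
  ∫_0^1 −u'' v dx = −[u'(x) v(x)]_0^1 + ∫_0^1 u'(x) v'(x) dx.
Thus ∫_0^1 u'(x) v'(x) dx = ∫_0^1 f(x) v(x) dx + [u'(x) v(x)]_0^1.
Choose V so that boundary terms are either known or forced to vanish.
u has inhomogeneous Neumann u'(0) = 0, u'(1) = 1. [u' v]_0^1 = (1)·v(1) − (0)·v(0) = v(1). Take V = H^1(0, 1); boundary term becomes part of RHS.
Weak formulation: find u (satisfying any essential BC) such that ∫_0^1 u'(x) v'(x) dx = ∫_0^1 f v dx + v(1) for all v ∈ V (Neumann data are natural BCs: they enter the RHS as boundary terms).
Substituting f(x) = 5*cos(3*π*x) - 1, the right-hand side is ∫_0^1 (5*cos(3*π*x) - 1) v dx + v(1).
Compatibility check (pure Neumann): taking v ≡ 1 ∈ V gives 0 = ∫_0^1 f dx + (1) − (0), i.e. ∫_0^1 f dx must equal u'(0) − u'(1) = -1. Indeed ∫_0^1 (5*cos(3*π*x) - 1) dx = -1, so the data are compatible. The solution is then unique only up to an additive constant (fix it e.g. by requiring ∫_0^1 u dx = 0).


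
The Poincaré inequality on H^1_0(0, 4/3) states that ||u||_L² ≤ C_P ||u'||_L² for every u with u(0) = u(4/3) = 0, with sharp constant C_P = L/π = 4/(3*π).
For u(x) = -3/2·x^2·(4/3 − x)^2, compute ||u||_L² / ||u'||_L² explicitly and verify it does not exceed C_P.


||u||_L² / ||u'||_L² = 2*sqrt(3)/9 < C_P = 4/(3*π).

u(x) = -3/2·x^2·(4/3 − x)^2, so u'(x) = 2*x*(-9*x^2 + 18*x - 8)/3.
u(x) = -3/2·x^2·(4/3 − x)^2 vanishes at x = 0 and x = 4/3, so u ∈ H^1_0(0, 4/3). Differentiate via the product rule and integrate the resulting polynomials term by term.
  ∫_0^4/3 u² dx = ∫_0^4/3 (9*x^8/4 - 12*x^7 + 24*x^6 - 64*x^5/3 + 64*x^4/9) dx. Term by term:
    ∫_0^4/3 9*x^8/4 dx = 65536/19683;  ∫_0^4/3 -12*x^7 dx = -32768/2187;  ∫_0^4/3 24*x^6 dx = 131072/5103;
    ∫_0^4/3 -64*x^5/3 dx = -131072/6561;  ∫_0^4/3 64*x^4/9 dx = 65536/10935.
  Sum: 65536/19683 − 32768/2187 + 131072/5103 − 131072/6561 + 65536/10935 = 32768/688905.
  ∫_0^4/3 (u')² dx = ∫_0^4/3 (36*x^6 - 144*x^5 + 208*x^4 - 128*x^3 + 256*x^2/9) dx. Term by term:
    ∫_0^4/3 36*x^6 dx = 65536/1701;  ∫_0^4/3 -144*x^5 dx = -32768/243;  ∫_0^4/3 208*x^4 dx = 212992/1215;
    ∫_0^4/3 -128*x^3 dx = -8192/81;  ∫_0^4/3 256*x^2/9 dx = 16384/729.
  Sum: 65536/1701 − 32768/243 + 212992/1215 − 8192/81 + 16384/729 = 8192/25515.
∫_0^4/3 u² dx = 32768/688905, so ||u||_L² = 128*sqrt(210)/8505.
∫_0^4/3 (u')² dx = 8192/25515, so ||u'||_L² = 64*sqrt(70)/945.
Ratio ||u||_L² / ||u'||_L² = 2*sqrt(3)/9.
Sharp Poincaré constant on H^1_0(0, 4/3) is C_P = L/π = 4/(3*π), achieved by sin(3*π/4·x).
A polynomial bump cannot attain the sharp Poincaré constant (only the first sine eigenfunction does), so the ratio is strictly less than C_P, consistent with ||u||_L² ≤ C_P ||u'||_L².


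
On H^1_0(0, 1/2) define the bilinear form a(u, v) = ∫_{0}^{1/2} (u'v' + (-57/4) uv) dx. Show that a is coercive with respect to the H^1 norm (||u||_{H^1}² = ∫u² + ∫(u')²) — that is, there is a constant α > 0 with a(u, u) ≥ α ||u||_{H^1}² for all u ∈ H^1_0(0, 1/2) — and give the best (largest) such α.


α = (-57 + 16*π^2)/(4*(1 + 4*π^2))

Coercivity of a(·,·) on H^1_0(0, 1/2) means a(u, u) ≥ α ||u||_{H^1}² for every u ∈ H^1_0.
The interval has length L = 1/2, and Poincaré/coercivity depend only on L. Here a(u, u) = ∫(u')² + (-57/4)·∫u².
Here c = -57/4 < 0 with |c| < (π/L)² = 4*π^2, so coercivity still holds. The condition a(u,u) ≥ α||u||_{H^1}² reads (1−α)∫(u')² ≥ (α−c)∫u². Any admissible α is ≤ 1 (rapidly oscillating u have ∫u²/∫(u')² → 0), and α = 1 would force 0 ≥ (1−c)∫u², impossible since c < 1; so 1−α > 0. By the sharp Poincaré inequality on H^1_0 of an interval of length L, ∫(u')² ≥ (π/L)²∫u² with equality for the first sine mode sin(π(x−x₀)/L) (x₀ the left endpoint), so the inequality holds for all u iff (1−α)(π/L)² ≥ α − c, i.e. α ≤ ((π/L)² + c)/((π/L)² + 1) = (1 + c(L/π)²)/(1 + (L/π)²). (Direct route, valid since c ≤ 0: Poincaré gives c∫u² ≥ c(L/π)²∫(u')², so a(u,u) ≥ (1 + c(L/π)²)∫(u')², while ||u||_{H^1}² ≤ (1 + (L/π)²)∫(u')²; dividing yields the same α.) With (π/L)² = 4*π^2 and c = -57/4, the largest admissible constant is α = ((π/L)² + c)/((π/L)² + 1).
Simplifying, α = (-57 + 16*π^2)/(4*(1 + 4*π^2)).


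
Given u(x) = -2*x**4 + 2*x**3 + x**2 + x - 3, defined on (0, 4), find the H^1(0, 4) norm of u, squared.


||u||_{H^1}^2 = 43994312/315

The H^1 norm (squared) on an interval (0, L) is
  ||u||_{H^1}^2 = ∫_0^L u(x)^2 dx + ∫_0^L u'(x)^2 dx.
Compute u'(x) = -8*x**3 + 6*x**2 + 2*x + 1.
Then u(x)^2 = 4*x**8 - 8*x**7 + 17*x**4 - 10*x**3 - 5*x**2 - 6*x + 9 and u'(x)^2 = 64*x**6 - 96*x**5 + 4*x**4 + 8*x**3 + 16*x**2 + 4*x + 1.
Integrate each monomial from 0 to 4 using ∫_0^4 c·x^n dx = c·4^(n+1)/(n+1):
  ∫_0^4 u(x)^2 dx = ∫_0^4 (4*x^8 - 8*x^7 + 17*x^4 - 10*x^3 - 5*x^2 - 6*x + 9) dx. Term by term:
    ∫_0^4 4*x^8 dx = 1048576/9;  ∫_0^4 -8*x^7 dx = -65536;  ∫_0^4 17*x^4 dx = 17408/5;
    ∫_0^4 -10*x^3 dx = -640;  ∫_0^4 -5*x^2 dx = -320/3;  ∫_0^4 -6*x dx = -48;
    ∫_0^4 9 dx = 36.
  Sum: 1048576/9 − 65536 + 17408/5 − 640 − 320/3 − 48 + 36 = 2416292/45.
  ∫_0^4 u'(x)^2 dx = ∫_0^4 (64*x^6 - 96*x^5 + 4*x^4 + 8*x^3 + 16*x^2 + 4*x + 1) dx. Term by term:
    ∫_0^4 64*x^6 dx = 1048576/7;  ∫_0^4 -96*x^5 dx = -65536;  ∫_0^4 4*x^4 dx = 4096/5;
    ∫_0^4 8*x^3 dx = 512;  ∫_0^4 16*x^2 dx = 1024/3;  ∫_0^4 4*x dx = 32;
    ∫_0^4 1 dx = 4.
  Sum: 1048576/7 − 65536 + 4096/5 + 512 + 1024/3 + 32 + 4 = 9026756/105.
Adding: ||u||_{H^1}^2 = 2416292/45 + 9026756/105 = 43994312/315.


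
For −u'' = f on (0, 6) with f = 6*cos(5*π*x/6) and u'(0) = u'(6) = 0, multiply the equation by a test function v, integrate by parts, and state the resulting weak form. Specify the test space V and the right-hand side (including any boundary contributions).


V = H^1(0, 6) (no boundary constraint on v; u is determined up to an additive constant); weak form: ∫_0^6 u'v' dx = ∫_0^6 (6*cos(5*π*x/6)) v dx for all v ∈ V.

Multiply both sides by a test function v and integrate from 0 to 6:
  ∫_0^6 −u''(x) v(x) dx = ∫_0^6 f(x) v(x) dx.
Integrate the LHS by parts once:
  ∫_0^6 −u'' v dx = −[u'(x) v(x)]_0^6 + ∫_0^6 u'(x) v'(x) dx.
Thus ∫_0^6 u'(x) v'(x) dx = ∫_0^6 f(x) v(x) dx + [u'(x) v(x)]_0^6.
Choose V so that boundary terms are either known or forced to vanish.
u has homogeneous Neumann: u'(0) = u'(6) = 0. So [u' v]_0^6 = 0·v(6) − 0·v(0) = 0 for any v; take V = H^1(0, 6).
Weak formulation: find u (satisfying any essential BC) such that ∫_0^6 u'(x) v'(x) dx = ∫_0^6 f v dx for all v ∈ V (homogeneous Neumann, so boundary terms vanish).
Substituting f(x) = 6*cos(5*π*x/6), the right-hand side is ∫_0^6 (6*cos(5*π*x/6)) v dx.
Compatibility check (pure Neumann): taking v ≡ 1 ∈ V gives 0 = ∫_0^6 f dx + (0) − (0), i.e. ∫_0^6 f dx must equal u'(0) − u'(6) = 0. Indeed ∫_0^6 (6*cos(5*π*x/6)) dx = 0, so the data are compatible. The solution is then unique only up to an additive constant (fix it e.g. by requiring ∫_0^6 u dx = 0).


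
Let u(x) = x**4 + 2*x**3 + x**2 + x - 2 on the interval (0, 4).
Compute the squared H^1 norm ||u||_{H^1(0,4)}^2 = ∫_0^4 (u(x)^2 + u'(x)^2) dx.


||u||_{H^1}^2 = 51366236/315

The H^1 norm (squared) on an interval (0, L) is
  ||u||_{H^1}^2 = ∫_0^L u(x)^2 dx + ∫_0^L u'(x)^2 dx.
Compute u'(x) = 4*x**3 + 6*x**2 + 2*x + 1.
Then u(x)^2 = x**8 + 4*x**7 + 6*x**6 + 6*x**5 + x**4 - 6*x**3 - 3*x**2 - 4*x + 4 and u'(x)^2 = 16*x**6 + 48*x**5 + 52*x**4 + 32*x**3 + 16*x**2 + 4*x + 1.
Integrate each monomial from 0 to 4 using ∫_0^4 c·x^n dx = c·4^(n+1)/(n+1):
  ∫_0^4 u(x)^2 dx = ∫_0^4 (x^8 + 4*x^7 + 6*x^6 + 6*x^5 + x^4 - 6*x^3 - 3*x^2 - 4*x + 4) dx. Term by term:
    ∫_0^4 x^8 dx = 262144/9;  ∫_0^4 4*x^7 dx = 32768;  ∫_0^4 6*x^6 dx = 98304/7;
    ∫_0^4 6*x^5 dx = 4096;  ∫_0^4 x^4 dx = 1024/5;  ∫_0^4 -6*x^3 dx = -384;
    ∫_0^4 -3*x^2 dx = -64;  ∫_0^4 -4*x dx = -32;  ∫_0^4 4 dx = 16.
  Sum: 262144/9 + 32768 + 98304/7 + 4096 + 1024/5 − 384 − 64 − 32 + 16 = 25129232/315.
  ∫_0^4 u'(x)^2 dx = ∫_0^4 (16*x^6 + 48*x^5 + 52*x^4 + 32*x^3 + 16*x^2 + 4*x + 1) dx. Term by term:
    ∫_0^4 16*x^6 dx = 262144/7;  ∫_0^4 48*x^5 dx = 32768;  ∫_0^4 52*x^4 dx = 53248/5;
    ∫_0^4 32*x^3 dx = 2048;  ∫_0^4 16*x^2 dx = 1024/3;  ∫_0^4 4*x dx = 32;
    ∫_0^4 1 dx = 4.
  Sum: 262144/7 + 32768 + 53248/5 + 2048 + 1024/3 + 32 + 4 = 8745668/105.
Adding: ||u||_{H^1}^2 = 25129232/315 + 8745668/105 = 51366236/315.


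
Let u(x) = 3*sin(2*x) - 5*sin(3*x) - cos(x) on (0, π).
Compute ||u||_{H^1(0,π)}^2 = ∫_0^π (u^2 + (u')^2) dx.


||u||_{H^1(0,π)}^2 = -16 + 297*π/2

u'(x) = sin(x) + 6*cos(2*x) - 15*cos(3*x).
Expand u² and (u')² and integrate term by term on (0, π), using: for integers n ≥ 1, ∫_0^π sin²(nx) dx = ∫_0^π cos²(nx) dx = π/2; for n ≠ n', ∫_0^π sin(nx)sin(n'x) dx = ∫_0^π cos(nx)cos(n'x) dx = 0; and by product-to-sum, ∫_0^π sin(nx)cos(n'x) dx = ½∫_0^π [sin((n+n')x) + sin((n−n')x)] dx, which is 0 when n+n' is even and 2n/(n²−n'²) when n+n' is odd (it need not vanish on (0, π)).
  u² squared terms: (-1)²·∫cos(x)² dx = 1·π/2 = π/2;  (-5)²·∫sin(3x)² dx = 25·π/2 = 25*π/2;  (3)²·∫sin(2x)² dx = 9·π/2 = 9*π/2.
  u² cross terms: 2·(-1)·(-5)·∫cos(x)·sin(3x) dx = 10·(0) = 0;  2·(-1)·(3)·∫cos(x)·sin(2x) dx = -6·(4/3) = -8;  2·(-5)·(3)·∫sin(3x)·sin(2x) dx = -30·(0) = 0.
  So ∫_0^π u² dx = π/2 + 25*π/2 + 9*π/2 + 0 − 8 + 0 = -8 + 35*π/2.
  (u')² squared terms: (-15)²·∫cos(3x)² dx = 225·π/2 = 225*π/2;  (6)²·∫cos(2x)² dx = 36·π/2 = 18*π;  (1)²·∫sin(x)² dx = 1·π/2 = π/2.
  (u')² cross terms: 2·(-15)·(6)·∫cos(3x)·cos(2x) dx = -180·(0) = 0;  2·(-15)·(1)·∫cos(3x)·sin(x) dx = -30·(0) = 0;  2·(6)·(1)·∫cos(2x)·sin(x) dx = 12·(-2/3) = -8.
  So ∫_0^π (u')² dx = 225*π/2 + 18*π + π/2 + 0 + 0 − 8 = -8 + 131*π.
||u||_{H^1}^2 = (-8 + 35*π/2) + (-8 + 131*π) = -16 + 297*π/2.


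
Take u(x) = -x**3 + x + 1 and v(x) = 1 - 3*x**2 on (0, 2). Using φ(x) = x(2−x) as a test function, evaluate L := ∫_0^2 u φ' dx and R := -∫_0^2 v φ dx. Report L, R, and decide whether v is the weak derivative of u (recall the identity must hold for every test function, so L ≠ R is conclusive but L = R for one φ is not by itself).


LHS = 52/15, RHS = 52/15. Yes, v = u' weakly.

u(x) = -x**3 + x + 1, classical derivative u'(x) = 1 - 3*x**2.
φ(x) = x(2−x), so φ'(x) = 2 - 2*x.
Note φ(0) = φ(2) = 0, so the boundary term u·φ vanishes.
LHS = ∫_0^2 u(x) φ'(x) dx = ∫_0^2 (2*x^4 - 2*x^3 - 2*x^2 + 2) dx. Term by term:
  ∫_0^2 2*x^4 dx = 64/5;  ∫_0^2 -2*x^3 dx = -8;  ∫_0^2 -2*x^2 dx = -16/3;
  ∫_0^2 2 dx = 4.
Sum: 64/5 − 8 − 16/3 + 4 = 52/15.
So LHS = 52/15.
∫_0^2 v(x) φ(x) dx = ∫_0^2 (3*x^4 - 6*x^3 - x^2 + 2*x) dx. Term by term:
  ∫_0^2 3*x^4 dx = 96/5;  ∫_0^2 -6*x^3 dx = -24;  ∫_0^2 -x^2 dx = -8/3;
  ∫_0^2 2*x dx = 4.
Sum: 96/5 − 24 − 8/3 + 4 = -52/15.
So RHS = -∫_0^2 v(x) φ(x) dx = 52/15.
LHS = RHS, so the identity holds for this test φ.
Moreover u is smooth here and v(x) = u'(x) = 1 - 3*x**2 pointwise, so the identity holds for every test function. Hence v is the weak derivative of u.


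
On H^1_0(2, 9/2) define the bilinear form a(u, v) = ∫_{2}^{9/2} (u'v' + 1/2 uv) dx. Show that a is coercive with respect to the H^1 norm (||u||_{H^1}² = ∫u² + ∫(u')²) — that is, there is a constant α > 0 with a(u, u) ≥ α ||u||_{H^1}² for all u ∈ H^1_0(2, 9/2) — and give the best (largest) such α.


α = (25 + 8*π^2)/(2*(25 + 4*π^2))

Coercivity of a(·,·) on H^1_0(2, 9/2) means a(u, u) ≥ α ||u||_{H^1}² for every u ∈ H^1_0.
The interval has length L = 5/2, and Poincaré/coercivity depend only on L. Here a(u, u) = ∫(u')² + (1/2)·∫u².
Here 0 < c = 1/2 < 1. The condition a(u,u) ≥ α||u||_{H^1}² reads (1−α)∫(u')² ≥ (α−c)∫u². Any admissible α is ≤ 1 (rapidly oscillating u have ∫u²/∫(u')² → 0), and α = 1 would force 0 ≥ (1−c)∫u², impossible since c < 1; so 1−α > 0. By the sharp Poincaré inequality on H^1_0 of an interval of length L, ∫(u')² ≥ (π/L)²∫u² with equality for the first sine mode sin(π(x−x₀)/L) (x₀ the left endpoint), so the inequality holds for all u iff (1−α)(π/L)² ≥ α − c, i.e. α ≤ ((π/L)² + c)/((π/L)² + 1) = (1 + c(L/π)²)/(1 + (L/π)²). With (π/L)² = 4*π^2/25 and c = 1/2, the largest admissible constant is α = ((π/L)² + c)/((π/L)² + 1).
Simplifying, α = (25 + 8*π^2)/(2*(25 + 4*π^2)).


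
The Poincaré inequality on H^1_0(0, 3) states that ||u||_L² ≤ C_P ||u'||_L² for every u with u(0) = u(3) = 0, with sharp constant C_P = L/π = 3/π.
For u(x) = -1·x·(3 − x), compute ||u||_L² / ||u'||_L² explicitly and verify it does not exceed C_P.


||u||_L² / ||u'||_L² = 3*sqrt(10)/10 < C_P = 3/π.

u(x) = -1·x·(3 − x), so u'(x) = 2*x - 3.
u(x) = -1·x·(3 − x) vanishes at x = 0 and x = 3, so u ∈ H^1_0(0, 3). Differentiate via the product rule and integrate the resulting polynomials term by term.
  ∫_0^3 u² dx = ∫_0^3 (x^4 - 6*x^3 + 9*x^2) dx. Term by term:
    ∫_0^3 x^4 dx = 243/5;  ∫_0^3 -6*x^3 dx = -243/2;  ∫_0^3 9*x^2 dx = 81.
  Sum: 243/5 − 243/2 + 81 = 81/10.
  ∫_0^3 (u')² dx = ∫_0^3 (4*x^2 - 12*x + 9) dx. Term by term:
    ∫_0^3 4*x^2 dx = 36;  ∫_0^3 -12*x dx = -54;  ∫_0^3 9 dx = 27.
  Sum: 36 − 54 + 27 = 9.
∫_0^3 u² dx = 81/10, so ||u||_L² = 9*sqrt(10)/10.
∫_0^3 (u')² dx = 9, so ||u'||_L² = 3.
Ratio ||u||_L² / ||u'||_L² = 3*sqrt(10)/10.
Sharp Poincaré constant on H^1_0(0, 3) is C_P = L/π = 3/π, achieved by sin(π/3·x).
A polynomial bump cannot attain the sharp Poincaré constant (only the first sine eigenfunction does), so the ratio is strictly less than C_P, consistent with ||u||_L² ≤ C_P ||u'||_L².


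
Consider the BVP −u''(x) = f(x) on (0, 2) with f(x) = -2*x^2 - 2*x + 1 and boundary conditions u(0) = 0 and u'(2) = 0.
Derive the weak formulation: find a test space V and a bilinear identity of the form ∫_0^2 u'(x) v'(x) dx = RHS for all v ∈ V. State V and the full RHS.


V = {v ∈ H^1(0, 2) : v(0) = 0} (test functions vanish at x = 0 where u is specified); weak form: ∫_0^2 u'v' dx = ∫_0^2 (-2*x^2 - 2*x + 1) v dx for all v ∈ V.

Multiply both sides by a test function v and integrate from 0 to 2:
  ∫_0^2 −u''(x) v(x) dx = ∫_0^2 f(x) v(x) dx.
Integrate the LHS by parts once:
  ∫_0^2 −u'' v dx = −[u'(x) v(x)]_0^2 + ∫_0^2 u'(x) v'(x) dx.
Thus ∫_0^2 u'(x) v'(x) dx = ∫_0^2 f(x) v(x) dx + [u'(x) v(x)]_0^2.
Choose V so that boundary terms are either known or forced to vanish.
Mixed BC: u(0) = 0 (Dirichlet) and u'(2) = 0 (Neumann). Define V = {v ∈ H^1(0, 2) : v(0) = 0}. Then [u' v]_0^2 = u'(2)·v(2) − u'(0)·0 = 0.
Weak formulation: find u (satisfying any essential BC) such that ∫_0^2 u'(x) v'(x) dx = ∫_0^2 f v dx for all v ∈ V (Dirichlet at 0 absorbed into V; the Neumann datum at x = 2 is zero, so no boundary term remains).
Substituting f(x) = -2*x^2 - 2*x + 1, the right-hand side is ∫_0^2 (-2*x^2 - 2*x + 1) v dx.


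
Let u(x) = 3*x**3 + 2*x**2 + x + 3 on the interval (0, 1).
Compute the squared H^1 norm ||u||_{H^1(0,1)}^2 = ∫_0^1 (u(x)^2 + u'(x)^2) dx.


||u||_{H^1}^2 = 16307/210

The H^1 norm (squared) on an interval (0, L) is
  ||u||_{H^1}^2 = ∫_0^L u(x)^2 dx + ∫_0^L u'(x)^2 dx.
Compute u'(x) = 9*x**2 + 4*x + 1.
Then u(x)^2 = 9*x**6 + 12*x**5 + 10*x**4 + 22*x**3 + 13*x**2 + 6*x + 9 and u'(x)^2 = 81*x**4 + 72*x**3 + 34*x**2 + 8*x + 1.
Integrate each monomial from 0 to 1 using ∫_0^1 c·x^n dx = c·1^(n+1)/(n+1):
  ∫_0^1 u(x)^2 dx = ∫_0^1 (9*x^6 + 12*x^5 + 10*x^4 + 22*x^3 + 13*x^2 + 6*x + 9) dx. Term by term:
    ∫_0^1 9*x^6 dx = 9/7;  ∫_0^1 12*x^5 dx = 2;  ∫_0^1 10*x^4 dx = 2;
    ∫_0^1 22*x^3 dx = 11/2;  ∫_0^1 13*x^2 dx = 13/3;  ∫_0^1 6*x dx = 3;
    ∫_0^1 9 dx = 9.
  Sum: 9/7 + 2 + 2 + 11/2 + 13/3 + 3 + 9 = 1139/42.
  ∫_0^1 u'(x)^2 dx = ∫_0^1 (81*x^4 + 72*x^3 + 34*x^2 + 8*x + 1) dx. Term by term:
    ∫_0^1 81*x^4 dx = 81/5;  ∫_0^1 72*x^3 dx = 18;  ∫_0^1 34*x^2 dx = 34/3;
    ∫_0^1 8*x dx = 4;  ∫_0^1 1 dx = 1.
  Sum: 81/5 + 18 + 34/3 + 4 + 1 = 758/15.
Adding: ||u||_{H^1}^2 = 1139/42 + 758/15 = 16307/210.


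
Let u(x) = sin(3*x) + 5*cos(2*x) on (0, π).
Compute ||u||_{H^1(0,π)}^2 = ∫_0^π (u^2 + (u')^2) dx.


||u||_{H^1(0,π)}^2 = 60 + 135*π/2

u'(x) = -10*sin(2*x) + 3*cos(3*x).
Expand u² and (u')² and integrate term by term on (0, π), using: for integers n ≥ 1, ∫_0^π sin²(nx) dx = ∫_0^π cos²(nx) dx = π/2; for n ≠ n', ∫_0^π sin(nx)sin(n'x) dx = ∫_0^π cos(nx)cos(n'x) dx = 0; and by product-to-sum, ∫_0^π sin(nx)cos(n'x) dx = ½∫_0^π [sin((n+n')x) + sin((n−n')x)] dx, which is 0 when n+n' is even and 2n/(n²−n'²) when n+n' is odd (it need not vanish on (0, π)).
  u² squared terms: (5)²·∫cos(2x)² dx = 25·π/2 = 25*π/2;  (1)²·∫sin(3x)² dx = 1·π/2 = π/2.
  u² cross terms: 2·(5)·(1)·∫cos(2x)·sin(3x) dx = 10·(6/5) = 12.
  So ∫_0^π u² dx = 25*π/2 + π/2 + 12 = 12 + 13*π.
  (u')² squared terms: (-10)²·∫sin(2x)² dx = 100·π/2 = 50*π;  (3)²·∫cos(3x)² dx = 9·π/2 = 9*π/2.
  (u')² cross terms: 2·(-10)·(3)·∫sin(2x)·cos(3x) dx = -60·(-4/5) = 48.
  So ∫_0^π (u')² dx = 50*π + 9*π/2 + 48 = 48 + 109*π/2.
||u||_{H^1}^2 = (12 + 13*π) + (48 + 109*π/2) = 60 + 135*π/2.


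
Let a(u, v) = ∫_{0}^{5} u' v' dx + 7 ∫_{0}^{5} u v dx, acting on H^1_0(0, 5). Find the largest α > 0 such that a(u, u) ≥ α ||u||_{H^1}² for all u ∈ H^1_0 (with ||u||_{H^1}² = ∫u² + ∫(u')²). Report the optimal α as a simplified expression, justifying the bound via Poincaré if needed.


α = 1

Coercivity of a(·,·) on H^1_0(0, 5) means a(u, u) ≥ α ||u||_{H^1}² for every u ∈ H^1_0.
The interval has length L = 5, and Poincaré/coercivity depend only on L. Here a(u, u) = ∫(u')² + (7)·∫u².
Here c = 7 ≥ 1, so a(u,u) = ∫(u')² + c∫u² ≥ ∫(u')² + ∫u² = ||u||_{H^1}², i.e. α = 1 works. No larger α is possible: a(u,u) ≥ α||u||_{H^1}² means (1−α)∫(u')² ≥ (α−c)∫u², and for the modes u_n = sin(nπ(x−x₀)/L) (x₀ the left endpoint) one has ∫u_n²/∫(u_n')² = (L/(nπ))² → 0, so a(u_n,u_n)/||u_n||_{H^1}² → 1. Hence the optimal constant is α = 1.
Therefore α = 1.


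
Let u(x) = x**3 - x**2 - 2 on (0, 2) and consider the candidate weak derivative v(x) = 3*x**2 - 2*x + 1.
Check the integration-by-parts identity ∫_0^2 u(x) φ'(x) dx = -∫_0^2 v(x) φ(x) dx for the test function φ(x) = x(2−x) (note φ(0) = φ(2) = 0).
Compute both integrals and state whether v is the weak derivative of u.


LHS = -32/15, RHS = -52/15. No, v is not the weak derivative of u.

u(x) = x**3 - x**2 - 2, classical derivative u'(x) = 3*x**2 - 2*x.
φ(x) = x(2−x), so φ'(x) = 2 - 2*x.
Note φ(0) = φ(2) = 0, so the boundary term u·φ vanishes.
LHS = ∫_0^2 u(x) φ'(x) dx = ∫_0^2 (-2*x^4 + 4*x^3 - 2*x^2 + 4*x - 4) dx. Term by term:
  ∫_0^2 -2*x^4 dx = -64/5;  ∫_0^2 4*x^3 dx = 16;  ∫_0^2 -2*x^2 dx = -16/3;
  ∫_0^2 4*x dx = 8;  ∫_0^2 -4 dx = -8.
Sum: -64/5 + 16 − 16/3 + 8 − 8 = -32/15.
So LHS = -32/15.
∫_0^2 v(x) φ(x) dx = ∫_0^2 (-3*x^4 + 8*x^3 - 5*x^2 + 2*x) dx. Term by term:
  ∫_0^2 -3*x^4 dx = -96/5;  ∫_0^2 8*x^3 dx = 32;  ∫_0^2 -5*x^2 dx = -40/3;
  ∫_0^2 2*x dx = 4.
Sum: -96/5 + 32 − 40/3 + 4 = 52/15.
So RHS = -∫_0^2 v(x) φ(x) dx = -52/15.
LHS − RHS = 4/3 ≠ 0, so the identity fails.
(For a valid weak derivative the identity must hold for EVERY test function, in particular this one. The failure shows v is NOT the weak derivative of u.)
Correct weak derivative would be u'(x) = 3*x**2 - 2*x.


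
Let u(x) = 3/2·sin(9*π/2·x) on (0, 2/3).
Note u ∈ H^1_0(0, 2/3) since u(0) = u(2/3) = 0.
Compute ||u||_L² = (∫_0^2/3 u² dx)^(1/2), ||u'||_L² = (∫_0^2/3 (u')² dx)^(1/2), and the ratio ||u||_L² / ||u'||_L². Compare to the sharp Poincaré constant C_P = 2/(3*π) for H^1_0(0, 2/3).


||u||_L² / ||u'||_L² = 2/(9*π) < C_P = 2/(3*π).

u(x) = 3/2·sin(9*π/2·x), so u'(x) = 27*π*cos(9*π*x/2)/4.
Writing u(x) = A·sin(kπx/L) with A = 3/2 and k = 3, use ∫_0^L sin²(kπx/L) dx = L/2 and ∫_0^L cos²(kπx/L) dx = L/2.
u² = 9/4·sin²(9*π/2·x) and (u')² = 729*π^2/16·cos²(9*π/2·x), and each of sin², cos² integrates to L/2 = 1/3 over (0, 2/3).
∫_0^2/3 u² dx = 3/4, so ||u||_L² = sqrt(3)/2.
∫_0^2/3 (u')² dx = 243*π^2/16, so ||u'||_L² = 9*sqrt(3)*π/4.
Ratio ||u||_L² / ||u'||_L² = 2/(9*π).
Sharp Poincaré constant on H^1_0(0, 2/3) is C_P = L/π = 2/(3*π), achieved by sin(3*π/2·x).
This is the k = 3 harmonic; the ratio L/(kπ) is strictly less than C_P = L/π, consistent with the sharp inequality ||u||_L² ≤ C_P ||u'||_L².


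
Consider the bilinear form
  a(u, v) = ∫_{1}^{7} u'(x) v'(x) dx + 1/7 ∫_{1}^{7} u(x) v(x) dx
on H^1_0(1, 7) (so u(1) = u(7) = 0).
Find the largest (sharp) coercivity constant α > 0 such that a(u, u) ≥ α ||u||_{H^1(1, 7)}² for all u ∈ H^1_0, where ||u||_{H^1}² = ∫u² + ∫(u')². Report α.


α = (36/7 + π^2)/(π^2 + 36)

Coercivity of a(·,·) on H^1_0(1, 7) means a(u, u) ≥ α ||u||_{H^1}² for every u ∈ H^1_0.
The interval has length L = 6, and Poincaré/coercivity depend only on L. Here a(u, u) = ∫(u')² + (1/7)·∫u².
Here 0 < c = 1/7 < 1. The condition a(u,u) ≥ α||u||_{H^1}² reads (1−α)∫(u')² ≥ (α−c)∫u². Any admissible α is ≤ 1 (rapidly oscillating u have ∫u²/∫(u')² → 0), and α = 1 would force 0 ≥ (1−c)∫u², impossible since c < 1; so 1−α > 0. By the sharp Poincaré inequality on H^1_0 of an interval of length L, ∫(u')² ≥ (π/L)²∫u² with equality for the first sine mode sin(π(x−x₀)/L) (x₀ the left endpoint), so the inequality holds for all u iff (1−α)(π/L)² ≥ α − c, i.e. α ≤ ((π/L)² + c)/((π/L)² + 1) = (1 + c(L/π)²)/(1 + (L/π)²). With (π/L)² = π^2/36 and c = 1/7, the largest admissible constant is α = ((π/L)² + c)/((π/L)² + 1).
Simplifying, α = (36/7 + π^2)/(π^2 + 36).
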